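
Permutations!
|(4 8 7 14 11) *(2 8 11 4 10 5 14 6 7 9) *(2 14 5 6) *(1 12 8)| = |(1 12 8 9 14 4 11 10 6 7 2)| = 11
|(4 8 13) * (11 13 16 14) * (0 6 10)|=|(0 6 10)(4 8 16 14 11 13)|=6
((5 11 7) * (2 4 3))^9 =(11) =[0, 1, 2, 3, 4, 5, 6, 7, 8, 9, 10, 11]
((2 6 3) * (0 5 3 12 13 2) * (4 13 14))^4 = (0 5 3)(2 4 12)(6 13 14) = [5, 1, 4, 0, 12, 3, 13, 7, 8, 9, 10, 11, 2, 14, 6]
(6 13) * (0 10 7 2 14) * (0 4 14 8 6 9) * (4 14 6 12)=(14)(0 10 7 2 8 12 4 6 13 9)=[10, 1, 8, 3, 6, 5, 13, 2, 12, 0, 7, 11, 4, 9, 14]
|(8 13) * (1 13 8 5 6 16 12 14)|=7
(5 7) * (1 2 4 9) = (1 2 4 9)(5 7) = [0, 2, 4, 3, 9, 7, 6, 5, 8, 1]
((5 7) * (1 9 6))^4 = [0, 9, 2, 3, 4, 5, 1, 7, 8, 6] = (1 9 6)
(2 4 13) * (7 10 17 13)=(2 4 7 10 17 13)=[0, 1, 4, 3, 7, 5, 6, 10, 8, 9, 17, 11, 12, 2, 14, 15, 16, 13]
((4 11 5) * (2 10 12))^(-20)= (2 10 12)(4 11 5)= [0, 1, 10, 3, 11, 4, 6, 7, 8, 9, 12, 5, 2]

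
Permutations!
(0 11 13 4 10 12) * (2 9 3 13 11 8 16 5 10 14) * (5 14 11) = (0 8 16 14 2 9 3 13 4 11 5 10 12) = [8, 1, 9, 13, 11, 10, 6, 7, 16, 3, 12, 5, 0, 4, 2, 15, 14]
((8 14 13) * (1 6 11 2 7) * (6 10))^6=[0, 1, 2, 3, 4, 5, 6, 7, 8, 9, 10, 11, 12, 13, 14]=(14)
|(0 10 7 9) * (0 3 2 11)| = 7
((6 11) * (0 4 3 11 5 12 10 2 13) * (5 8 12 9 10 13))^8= [0, 1, 2, 3, 4, 5, 6, 7, 8, 9, 10, 11, 12, 13]= (13)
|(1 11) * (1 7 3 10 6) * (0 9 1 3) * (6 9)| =8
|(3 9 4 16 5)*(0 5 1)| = |(0 5 3 9 4 16 1)| = 7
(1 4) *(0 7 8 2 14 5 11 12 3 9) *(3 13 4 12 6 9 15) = (0 7 8 2 14 5 11 6 9)(1 12 13 4)(3 15) = [7, 12, 14, 15, 1, 11, 9, 8, 2, 0, 10, 6, 13, 4, 5, 3]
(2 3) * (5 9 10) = (2 3)(5 9 10) = [0, 1, 3, 2, 4, 9, 6, 7, 8, 10, 5]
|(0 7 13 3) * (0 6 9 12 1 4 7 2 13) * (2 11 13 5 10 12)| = 13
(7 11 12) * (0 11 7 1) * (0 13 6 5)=(0 11 12 1 13 6 5)=[11, 13, 2, 3, 4, 0, 5, 7, 8, 9, 10, 12, 1, 6]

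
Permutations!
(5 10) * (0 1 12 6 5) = [1, 12, 2, 3, 4, 10, 5, 7, 8, 9, 0, 11, 6] = (0 1 12 6 5 10)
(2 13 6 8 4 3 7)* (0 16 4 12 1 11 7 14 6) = (0 16 4 3 14 6 8 12 1 11 7 2 13) = [16, 11, 13, 14, 3, 5, 8, 2, 12, 9, 10, 7, 1, 0, 6, 15, 4]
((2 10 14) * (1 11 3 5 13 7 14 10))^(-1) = [0, 2, 14, 11, 4, 3, 6, 13, 8, 9, 10, 1, 12, 5, 7] = (1 2 14 7 13 5 3 11)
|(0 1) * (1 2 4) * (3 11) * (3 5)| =12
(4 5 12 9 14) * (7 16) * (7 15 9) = [0, 1, 2, 3, 5, 12, 6, 16, 8, 14, 10, 11, 7, 13, 4, 9, 15] = (4 5 12 7 16 15 9 14)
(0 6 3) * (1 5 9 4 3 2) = (0 6 2 1 5 9 4 3) = [6, 5, 1, 0, 3, 9, 2, 7, 8, 4]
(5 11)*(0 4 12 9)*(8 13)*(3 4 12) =(0 12 9)(3 4)(5 11)(8 13) =[12, 1, 2, 4, 3, 11, 6, 7, 13, 0, 10, 5, 9, 8]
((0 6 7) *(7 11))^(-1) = [7, 1, 2, 3, 4, 5, 0, 11, 8, 9, 10, 6] = (0 7 11 6)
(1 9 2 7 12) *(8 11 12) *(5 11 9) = (1 5 11 12)(2 7 8 9) = [0, 5, 7, 3, 4, 11, 6, 8, 9, 2, 10, 12, 1]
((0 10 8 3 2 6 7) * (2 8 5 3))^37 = (0 2 5 7 8 10 6 3) = [2, 1, 5, 0, 4, 7, 3, 8, 10, 9, 6]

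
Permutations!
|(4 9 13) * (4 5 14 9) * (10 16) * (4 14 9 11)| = 6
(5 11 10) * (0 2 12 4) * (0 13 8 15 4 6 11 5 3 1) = [2, 0, 12, 1, 13, 5, 11, 7, 15, 9, 3, 10, 6, 8, 14, 4] = (0 2 12 6 11 10 3 1)(4 13 8 15)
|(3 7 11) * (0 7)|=4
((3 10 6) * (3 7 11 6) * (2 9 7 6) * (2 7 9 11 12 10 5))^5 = [0, 1, 3, 12, 4, 10, 6, 2, 8, 9, 7, 5, 11] = (2 3 12 11 5 10 7)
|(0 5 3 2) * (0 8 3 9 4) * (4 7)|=15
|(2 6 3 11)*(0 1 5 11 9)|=8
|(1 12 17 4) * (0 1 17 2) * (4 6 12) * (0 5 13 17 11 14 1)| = |(1 4 11 14)(2 5 13 17 6 12)| = 12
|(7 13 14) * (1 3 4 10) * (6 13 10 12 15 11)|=11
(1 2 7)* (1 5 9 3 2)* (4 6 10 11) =[0, 1, 7, 2, 6, 9, 10, 5, 8, 3, 11, 4] =(2 7 5 9 3)(4 6 10 11)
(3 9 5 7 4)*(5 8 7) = (3 9 8 7 4) = [0, 1, 2, 9, 3, 5, 6, 4, 7, 8]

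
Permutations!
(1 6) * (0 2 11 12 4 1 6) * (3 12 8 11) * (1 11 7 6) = (0 2 3 12 4 11 8 7 6 1) = [2, 0, 3, 12, 11, 5, 1, 6, 7, 9, 10, 8, 4]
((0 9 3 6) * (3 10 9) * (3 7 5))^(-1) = (0 6 3 5 7)(9 10) = [6, 1, 2, 5, 4, 7, 3, 0, 8, 10, 9]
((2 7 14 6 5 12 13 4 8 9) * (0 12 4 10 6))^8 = [9, 1, 5, 3, 13, 12, 0, 4, 10, 6, 14, 11, 2, 7, 8] = (0 9 6)(2 5 12)(4 13 7)(8 10 14)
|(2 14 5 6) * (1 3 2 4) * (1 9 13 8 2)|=|(1 3)(2 14 5 6 4 9 13 8)|=8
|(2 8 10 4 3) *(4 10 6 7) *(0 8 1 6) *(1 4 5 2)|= 14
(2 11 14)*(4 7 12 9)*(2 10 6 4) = (2 11 14 10 6 4 7 12 9) = [0, 1, 11, 3, 7, 5, 4, 12, 8, 2, 6, 14, 9, 13, 10]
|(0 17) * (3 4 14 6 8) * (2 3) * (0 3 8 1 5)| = 8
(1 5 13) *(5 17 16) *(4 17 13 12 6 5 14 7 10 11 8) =(1 13)(4 17 16 14 7 10 11 8)(5 12 6) =[0, 13, 2, 3, 17, 12, 5, 10, 4, 9, 11, 8, 6, 1, 7, 15, 14, 16]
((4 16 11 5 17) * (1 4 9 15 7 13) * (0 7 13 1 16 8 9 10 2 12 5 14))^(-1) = (0 14 11 16 13 15 9 8 4 1 7)(2 10 17 5 12) = [14, 7, 10, 3, 1, 12, 6, 0, 4, 8, 17, 16, 2, 15, 11, 9, 13, 5]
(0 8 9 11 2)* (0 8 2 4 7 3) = (0 2 8 9 11 4 7 3) = [2, 1, 8, 0, 7, 5, 6, 3, 9, 11, 10, 4]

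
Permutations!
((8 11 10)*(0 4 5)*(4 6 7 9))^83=(0 5 4 9 7 6)(8 10 11)=[5, 1, 2, 3, 9, 4, 0, 6, 10, 7, 11, 8]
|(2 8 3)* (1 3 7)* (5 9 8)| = 7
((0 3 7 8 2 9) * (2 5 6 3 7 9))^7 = (9) = [0, 1, 2, 3, 4, 5, 6, 7, 8, 9]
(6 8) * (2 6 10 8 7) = (2 6 7)(8 10) = [0, 1, 6, 3, 4, 5, 7, 2, 10, 9, 8]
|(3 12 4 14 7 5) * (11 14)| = |(3 12 4 11 14 7 5)| = 7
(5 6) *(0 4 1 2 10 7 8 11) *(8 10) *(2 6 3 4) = (0 2 8 11)(1 6 5 3 4)(7 10) = [2, 6, 8, 4, 1, 3, 5, 10, 11, 9, 7, 0]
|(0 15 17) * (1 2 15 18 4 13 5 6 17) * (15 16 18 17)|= 18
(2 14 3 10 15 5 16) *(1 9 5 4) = [0, 9, 14, 10, 1, 16, 6, 7, 8, 5, 15, 11, 12, 13, 3, 4, 2] = (1 9 5 16 2 14 3 10 15 4)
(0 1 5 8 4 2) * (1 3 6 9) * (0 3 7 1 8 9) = (0 7 1 5 9 8 4 2 3 6) = [7, 5, 3, 6, 2, 9, 0, 1, 4, 8]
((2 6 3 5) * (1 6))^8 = [0, 5, 3, 1, 4, 6, 2] = (1 5 6 2 3)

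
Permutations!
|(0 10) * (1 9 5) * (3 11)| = 6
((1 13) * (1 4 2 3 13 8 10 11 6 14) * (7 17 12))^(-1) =(1 14 6 11 10 8)(2 4 13 3)(7 12 17) =[0, 14, 4, 2, 13, 5, 11, 12, 1, 9, 8, 10, 17, 3, 6, 15, 16, 7]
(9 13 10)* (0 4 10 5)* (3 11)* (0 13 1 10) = (0 4)(1 10 9)(3 11)(5 13) = [4, 10, 2, 11, 0, 13, 6, 7, 8, 1, 9, 3, 12, 5]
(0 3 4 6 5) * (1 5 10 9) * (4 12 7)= (0 3 12 7 4 6 10 9 1 5)= [3, 5, 2, 12, 6, 0, 10, 4, 8, 1, 9, 11, 7]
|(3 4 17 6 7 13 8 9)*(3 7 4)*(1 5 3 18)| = 12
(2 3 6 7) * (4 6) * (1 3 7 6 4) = [0, 3, 7, 1, 4, 5, 6, 2] = (1 3)(2 7)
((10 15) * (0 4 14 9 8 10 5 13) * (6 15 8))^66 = (0 14 6 5)(4 9 15 13) = [14, 1, 2, 3, 9, 0, 5, 7, 8, 15, 10, 11, 12, 4, 6, 13]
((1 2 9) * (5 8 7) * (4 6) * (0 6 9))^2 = (0 4 1)(2 6 9)(5 7 8) = [4, 0, 6, 3, 1, 7, 9, 8, 5, 2]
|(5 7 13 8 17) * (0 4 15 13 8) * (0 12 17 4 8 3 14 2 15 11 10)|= |(0 8 4 11 10)(2 15 13 12 17 5 7 3 14)|= 45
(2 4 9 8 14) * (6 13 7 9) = (2 4 6 13 7 9 8 14) = [0, 1, 4, 3, 6, 5, 13, 9, 14, 8, 10, 11, 12, 7, 2]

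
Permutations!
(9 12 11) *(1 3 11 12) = [0, 3, 2, 11, 4, 5, 6, 7, 8, 1, 10, 9, 12] = (12)(1 3 11 9)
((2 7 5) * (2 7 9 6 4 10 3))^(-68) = [0, 1, 10, 4, 9, 5, 2, 7, 8, 3, 6] = (2 10 6)(3 4 9)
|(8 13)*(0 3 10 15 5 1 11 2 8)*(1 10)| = |(0 3 1 11 2 8 13)(5 10 15)| = 21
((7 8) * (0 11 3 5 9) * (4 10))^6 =(0 11 3 5 9) =[11, 1, 2, 5, 4, 9, 6, 7, 8, 0, 10, 3]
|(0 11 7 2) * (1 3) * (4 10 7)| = |(0 11 4 10 7 2)(1 3)| = 6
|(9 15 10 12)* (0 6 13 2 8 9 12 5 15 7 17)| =24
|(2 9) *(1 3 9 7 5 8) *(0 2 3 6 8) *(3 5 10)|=|(0 2 7 10 3 9 5)(1 6 8)|=21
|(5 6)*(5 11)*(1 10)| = |(1 10)(5 6 11)| = 6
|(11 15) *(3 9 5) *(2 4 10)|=6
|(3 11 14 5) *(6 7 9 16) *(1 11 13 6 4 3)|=|(1 11 14 5)(3 13 6 7 9 16 4)|=28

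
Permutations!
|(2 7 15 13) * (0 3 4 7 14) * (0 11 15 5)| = 5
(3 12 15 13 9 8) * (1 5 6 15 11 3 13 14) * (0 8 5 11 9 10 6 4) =(0 8 13 10 6 15 14 1 11 3 12 9 5 4) =[8, 11, 2, 12, 0, 4, 15, 7, 13, 5, 6, 3, 9, 10, 1, 14]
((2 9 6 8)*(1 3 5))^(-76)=(9)(1 5 3)=[0, 5, 2, 1, 4, 3, 6, 7, 8, 9]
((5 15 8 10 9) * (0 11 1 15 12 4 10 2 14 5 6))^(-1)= [6, 11, 8, 3, 12, 14, 9, 7, 15, 10, 4, 0, 5, 13, 2, 1]= (0 6 9 10 4 12 5 14 2 8 15 1 11)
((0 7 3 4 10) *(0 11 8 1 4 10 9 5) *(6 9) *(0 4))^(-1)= [1, 8, 2, 7, 5, 9, 4, 0, 11, 6, 3, 10]= (0 1 8 11 10 3 7)(4 5 9 6)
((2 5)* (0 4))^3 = [4, 1, 5, 3, 0, 2] = (0 4)(2 5)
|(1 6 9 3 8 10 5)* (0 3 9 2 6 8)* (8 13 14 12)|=14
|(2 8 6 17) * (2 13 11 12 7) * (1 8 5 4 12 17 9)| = 60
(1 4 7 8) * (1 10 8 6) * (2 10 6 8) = (1 4 7 8 6)(2 10) = [0, 4, 10, 3, 7, 5, 1, 8, 6, 9, 2]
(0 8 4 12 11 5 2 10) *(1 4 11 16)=(0 8 11 5 2 10)(1 4 12 16)=[8, 4, 10, 3, 12, 2, 6, 7, 11, 9, 0, 5, 16, 13, 14, 15, 1]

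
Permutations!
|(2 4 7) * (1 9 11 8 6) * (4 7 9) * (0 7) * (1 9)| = |(0 7 2)(1 4)(6 9 11 8)| = 12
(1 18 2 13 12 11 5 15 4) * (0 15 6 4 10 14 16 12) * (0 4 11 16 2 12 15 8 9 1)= (0 8 9 1 18 12 16 15 10 14 2 13 4)(5 6 11)= [8, 18, 13, 3, 0, 6, 11, 7, 9, 1, 14, 5, 16, 4, 2, 10, 15, 17, 12]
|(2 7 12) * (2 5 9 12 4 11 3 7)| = |(3 7 4 11)(5 9 12)| = 12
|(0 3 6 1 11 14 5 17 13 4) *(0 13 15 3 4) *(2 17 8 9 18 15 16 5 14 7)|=|(0 4 13)(1 11 7 2 17 16 5 8 9 18 15 3 6)|=39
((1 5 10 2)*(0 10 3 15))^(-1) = [15, 2, 10, 5, 4, 1, 6, 7, 8, 9, 0, 11, 12, 13, 14, 3] = (0 15 3 5 1 2 10)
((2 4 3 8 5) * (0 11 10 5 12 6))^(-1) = (0 6 12 8 3 4 2 5 10 11) = [6, 1, 5, 4, 2, 10, 12, 7, 3, 9, 11, 0, 8]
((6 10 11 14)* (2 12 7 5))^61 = (2 12 7 5)(6 10 11 14) = [0, 1, 12, 3, 4, 2, 10, 5, 8, 9, 11, 14, 7, 13, 6]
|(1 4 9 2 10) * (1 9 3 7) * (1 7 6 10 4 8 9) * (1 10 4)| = |(10)(1 8 9 2)(3 6 4)| = 12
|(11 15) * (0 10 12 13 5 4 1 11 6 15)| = 8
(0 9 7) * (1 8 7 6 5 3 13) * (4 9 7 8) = (0 7)(1 4 9 6 5 3 13) = [7, 4, 2, 13, 9, 3, 5, 0, 8, 6, 10, 11, 12, 1]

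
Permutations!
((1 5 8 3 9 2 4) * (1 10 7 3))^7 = [0, 5, 4, 9, 10, 8, 6, 3, 1, 2, 7] = (1 5 8)(2 4 10 7 3 9)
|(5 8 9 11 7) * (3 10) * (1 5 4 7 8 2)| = 6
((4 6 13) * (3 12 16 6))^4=[0, 1, 2, 13, 6, 5, 12, 7, 8, 9, 10, 11, 4, 16, 14, 15, 3]=(3 13 16)(4 6 12)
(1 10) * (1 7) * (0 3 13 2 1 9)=(0 3 13 2 1 10 7 9)=[3, 10, 1, 13, 4, 5, 6, 9, 8, 0, 7, 11, 12, 2]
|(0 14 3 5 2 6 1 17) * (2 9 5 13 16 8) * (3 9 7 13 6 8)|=22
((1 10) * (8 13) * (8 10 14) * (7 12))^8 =[0, 13, 2, 3, 4, 5, 6, 7, 1, 9, 8, 11, 12, 14, 10] =(1 13 14 10 8)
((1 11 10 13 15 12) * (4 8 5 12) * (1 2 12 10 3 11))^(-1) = (2 12)(3 11)(4 15 13 10 5 8) = [0, 1, 12, 11, 15, 8, 6, 7, 4, 9, 5, 3, 2, 10, 14, 13]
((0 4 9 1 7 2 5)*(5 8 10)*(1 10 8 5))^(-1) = (0 5 2 7 1 10 9 4) = [5, 10, 7, 3, 0, 2, 6, 1, 8, 4, 9]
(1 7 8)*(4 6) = (1 7 8)(4 6) = [0, 7, 2, 3, 6, 5, 4, 8, 1]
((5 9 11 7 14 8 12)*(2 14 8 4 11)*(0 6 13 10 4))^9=[5, 1, 8, 3, 0, 11, 9, 13, 10, 7, 14, 6, 4, 2, 12]=(0 5 11 6 9 7 13 2 8 10 14 12 4)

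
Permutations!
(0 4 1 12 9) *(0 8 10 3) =(0 4 1 12 9 8 10 3) =[4, 12, 2, 0, 1, 5, 6, 7, 10, 8, 3, 11, 9]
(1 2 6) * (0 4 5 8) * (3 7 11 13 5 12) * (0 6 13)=(0 4 12 3 7 11)(1 2 13 5 8 6)=[4, 2, 13, 7, 12, 8, 1, 11, 6, 9, 10, 0, 3, 5]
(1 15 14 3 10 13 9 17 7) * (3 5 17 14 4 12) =(1 15 4 12 3 10 13 9 14 5 17 7) =[0, 15, 2, 10, 12, 17, 6, 1, 8, 14, 13, 11, 3, 9, 5, 4, 16, 7]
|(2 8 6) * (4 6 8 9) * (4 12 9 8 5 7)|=|(2 8 5 7 4 6)(9 12)|=6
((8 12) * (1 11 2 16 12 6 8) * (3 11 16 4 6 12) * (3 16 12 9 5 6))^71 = (16)(1 12)(2 11 3 4)(5 9 8 6) = [0, 12, 11, 4, 2, 9, 5, 7, 6, 8, 10, 3, 1, 13, 14, 15, 16]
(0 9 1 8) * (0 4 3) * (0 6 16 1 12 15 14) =[9, 8, 2, 6, 3, 5, 16, 7, 4, 12, 10, 11, 15, 13, 0, 14, 1] =(0 9 12 15 14)(1 8 4 3 6 16)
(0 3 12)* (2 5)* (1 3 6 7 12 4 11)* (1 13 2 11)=(0 6 7 12)(1 3 4)(2 5 11 13)=[6, 3, 5, 4, 1, 11, 7, 12, 8, 9, 10, 13, 0, 2]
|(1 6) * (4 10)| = 2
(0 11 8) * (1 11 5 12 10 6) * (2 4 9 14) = [5, 11, 4, 3, 9, 12, 1, 7, 0, 14, 6, 8, 10, 13, 2] = (0 5 12 10 6 1 11 8)(2 4 9 14)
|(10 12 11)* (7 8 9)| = 3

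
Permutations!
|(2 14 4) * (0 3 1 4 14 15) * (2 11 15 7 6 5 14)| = |(0 3 1 4 11 15)(2 7 6 5 14)| = 30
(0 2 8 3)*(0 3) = (0 2 8) = [2, 1, 8, 3, 4, 5, 6, 7, 0]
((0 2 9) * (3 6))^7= (0 2 9)(3 6)= [2, 1, 9, 6, 4, 5, 3, 7, 8, 0]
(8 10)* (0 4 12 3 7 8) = (0 4 12 3 7 8 10) = [4, 1, 2, 7, 12, 5, 6, 8, 10, 9, 0, 11, 3]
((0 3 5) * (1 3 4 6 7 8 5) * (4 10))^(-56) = (10) = [0, 1, 2, 3, 4, 5, 6, 7, 8, 9, 10]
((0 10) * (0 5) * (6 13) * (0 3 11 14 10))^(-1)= (3 5 10 14 11)(6 13)= [0, 1, 2, 5, 4, 10, 13, 7, 8, 9, 14, 3, 12, 6, 11]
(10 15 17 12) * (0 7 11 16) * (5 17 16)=(0 7 11 5 17 12 10 15 16)=[7, 1, 2, 3, 4, 17, 6, 11, 8, 9, 15, 5, 10, 13, 14, 16, 0, 12]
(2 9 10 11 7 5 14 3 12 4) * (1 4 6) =[0, 4, 9, 12, 2, 14, 1, 5, 8, 10, 11, 7, 6, 13, 3] =(1 4 2 9 10 11 7 5 14 3 12 6)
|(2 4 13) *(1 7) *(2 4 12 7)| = |(1 2 12 7)(4 13)| = 4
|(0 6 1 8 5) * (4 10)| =10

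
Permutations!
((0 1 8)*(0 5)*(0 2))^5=[0, 1, 2, 3, 4, 5, 6, 7, 8]=(8)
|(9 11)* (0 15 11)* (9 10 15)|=|(0 9)(10 15 11)|=6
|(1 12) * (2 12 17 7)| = |(1 17 7 2 12)| = 5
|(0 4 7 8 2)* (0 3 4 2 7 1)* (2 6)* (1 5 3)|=12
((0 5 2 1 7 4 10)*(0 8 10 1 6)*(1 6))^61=[4, 5, 0, 3, 1, 6, 7, 2, 10, 9, 8]=(0 4 1 5 6 7 2)(8 10)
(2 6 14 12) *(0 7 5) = (0 7 5)(2 6 14 12) = [7, 1, 6, 3, 4, 0, 14, 5, 8, 9, 10, 11, 2, 13, 12]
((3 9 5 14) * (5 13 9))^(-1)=(3 14 5)(9 13)=[0, 1, 2, 14, 4, 3, 6, 7, 8, 13, 10, 11, 12, 9, 5]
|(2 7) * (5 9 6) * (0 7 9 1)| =7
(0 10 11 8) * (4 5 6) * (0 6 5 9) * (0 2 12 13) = (0 10 11 8 6 4 9 2 12 13) = [10, 1, 12, 3, 9, 5, 4, 7, 6, 2, 11, 8, 13, 0]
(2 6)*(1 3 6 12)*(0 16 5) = (0 16 5)(1 3 6 2 12) = [16, 3, 12, 6, 4, 0, 2, 7, 8, 9, 10, 11, 1, 13, 14, 15, 5]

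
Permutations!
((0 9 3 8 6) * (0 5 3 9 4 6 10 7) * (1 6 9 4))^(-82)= (0 10 3 6)(1 7 8 5)= [10, 7, 2, 6, 4, 1, 0, 8, 5, 9, 3]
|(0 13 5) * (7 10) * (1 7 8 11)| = 15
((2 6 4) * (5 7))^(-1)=[0, 1, 4, 3, 6, 7, 2, 5]=(2 4 6)(5 7)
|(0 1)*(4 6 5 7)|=4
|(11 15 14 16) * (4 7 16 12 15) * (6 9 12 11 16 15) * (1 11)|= |(16)(1 11 4 7 15 14)(6 9 12)|= 6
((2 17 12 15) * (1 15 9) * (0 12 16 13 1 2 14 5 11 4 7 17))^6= [9, 7, 12, 3, 15, 13, 6, 14, 8, 0, 10, 1, 2, 4, 16, 17, 11, 5]= (0 9)(1 7 14 16 11)(2 12)(4 15 17 5 13)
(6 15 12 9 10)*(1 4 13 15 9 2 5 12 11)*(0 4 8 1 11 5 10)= (0 4 13 15 5 12 2 10 6 9)(1 8)= [4, 8, 10, 3, 13, 12, 9, 7, 1, 0, 6, 11, 2, 15, 14, 5]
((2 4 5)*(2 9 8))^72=(2 5 8 4 9)=[0, 1, 5, 3, 9, 8, 6, 7, 4, 2]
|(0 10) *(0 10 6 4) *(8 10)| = |(0 6 4)(8 10)| = 6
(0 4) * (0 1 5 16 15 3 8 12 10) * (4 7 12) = (0 7 12 10)(1 5 16 15 3 8 4) = [7, 5, 2, 8, 1, 16, 6, 12, 4, 9, 0, 11, 10, 13, 14, 3, 15]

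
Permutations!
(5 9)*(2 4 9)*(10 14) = (2 4 9 5)(10 14) = [0, 1, 4, 3, 9, 2, 6, 7, 8, 5, 14, 11, 12, 13, 10]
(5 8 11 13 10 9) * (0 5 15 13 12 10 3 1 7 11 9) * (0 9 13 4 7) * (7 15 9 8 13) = (0 5 13 3 1)(4 15)(7 11 12 10 8) = [5, 0, 2, 1, 15, 13, 6, 11, 7, 9, 8, 12, 10, 3, 14, 4]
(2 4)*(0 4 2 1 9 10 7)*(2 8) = (0 4 1 9 10 7)(2 8) = [4, 9, 8, 3, 1, 5, 6, 0, 2, 10, 7]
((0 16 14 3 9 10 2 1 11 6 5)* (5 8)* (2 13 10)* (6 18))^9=(0 6 1 3)(2 14 5 18)(8 11 9 16)(10 13)=[6, 3, 14, 0, 4, 18, 1, 7, 11, 16, 13, 9, 12, 10, 5, 15, 8, 17, 2]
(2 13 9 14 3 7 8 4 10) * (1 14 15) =(1 14 3 7 8 4 10 2 13 9 15) =[0, 14, 13, 7, 10, 5, 6, 8, 4, 15, 2, 11, 12, 9, 3, 1]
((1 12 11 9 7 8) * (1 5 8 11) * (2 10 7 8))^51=[0, 12, 7, 3, 4, 10, 6, 9, 2, 5, 11, 8, 1]=(1 12)(2 7 9 5 10 11 8)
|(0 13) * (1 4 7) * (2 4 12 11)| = 6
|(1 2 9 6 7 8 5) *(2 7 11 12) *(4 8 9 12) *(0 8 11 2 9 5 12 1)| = 18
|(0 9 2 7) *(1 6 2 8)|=7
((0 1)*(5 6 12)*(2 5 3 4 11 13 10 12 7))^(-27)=(0 1)(2 5 6 7)(3 13)(4 10)(11 12)=[1, 0, 5, 13, 10, 6, 7, 2, 8, 9, 4, 12, 11, 3]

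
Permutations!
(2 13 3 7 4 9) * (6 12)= [0, 1, 13, 7, 9, 5, 12, 4, 8, 2, 10, 11, 6, 3]= (2 13 3 7 4 9)(6 12)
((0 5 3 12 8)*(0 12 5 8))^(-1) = (0 12 8)(3 5) = [12, 1, 2, 5, 4, 3, 6, 7, 0, 9, 10, 11, 8]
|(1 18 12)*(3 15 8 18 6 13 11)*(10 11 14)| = |(1 6 13 14 10 11 3 15 8 18 12)| = 11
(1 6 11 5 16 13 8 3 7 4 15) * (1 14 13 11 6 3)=[0, 3, 2, 7, 15, 16, 6, 4, 1, 9, 10, 5, 12, 8, 13, 14, 11]=(1 3 7 4 15 14 13 8)(5 16 11)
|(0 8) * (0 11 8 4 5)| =6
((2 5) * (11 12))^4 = (12) = [0, 1, 2, 3, 4, 5, 6, 7, 8, 9, 10, 11, 12]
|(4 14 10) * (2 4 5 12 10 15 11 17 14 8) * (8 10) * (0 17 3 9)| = |(0 17 14 15 11 3 9)(2 4 10 5 12 8)| = 42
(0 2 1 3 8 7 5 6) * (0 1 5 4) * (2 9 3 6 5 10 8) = (0 9 3 2 10 8 7 4)(1 6) = [9, 6, 10, 2, 0, 5, 1, 4, 7, 3, 8]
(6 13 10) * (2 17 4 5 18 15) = [0, 1, 17, 3, 5, 18, 13, 7, 8, 9, 6, 11, 12, 10, 14, 2, 16, 4, 15] = (2 17 4 5 18 15)(6 13 10)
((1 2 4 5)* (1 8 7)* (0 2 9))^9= (0 2 4 5 8 7 1 9)= [2, 9, 4, 3, 5, 8, 6, 1, 7, 0]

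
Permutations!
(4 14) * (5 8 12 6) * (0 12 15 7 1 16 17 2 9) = (0 12 6 5 8 15 7 1 16 17 2 9)(4 14) = [12, 16, 9, 3, 14, 8, 5, 1, 15, 0, 10, 11, 6, 13, 4, 7, 17, 2]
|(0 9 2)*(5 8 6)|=3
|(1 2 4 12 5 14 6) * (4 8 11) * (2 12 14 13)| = 10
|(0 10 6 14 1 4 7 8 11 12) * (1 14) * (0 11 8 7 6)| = |(14)(0 10)(1 4 6)(11 12)| = 6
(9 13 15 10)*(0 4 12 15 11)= (0 4 12 15 10 9 13 11)= [4, 1, 2, 3, 12, 5, 6, 7, 8, 13, 9, 0, 15, 11, 14, 10]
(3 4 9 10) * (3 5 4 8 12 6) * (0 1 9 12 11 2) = (0 1 9 10 5 4 12 6 3 8 11 2) = [1, 9, 0, 8, 12, 4, 3, 7, 11, 10, 5, 2, 6]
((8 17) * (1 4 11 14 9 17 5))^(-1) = [0, 5, 2, 3, 1, 8, 6, 7, 17, 14, 10, 4, 12, 13, 11, 15, 16, 9] = (1 5 8 17 9 14 11 4)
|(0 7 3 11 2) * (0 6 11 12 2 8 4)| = |(0 7 3 12 2 6 11 8 4)| = 9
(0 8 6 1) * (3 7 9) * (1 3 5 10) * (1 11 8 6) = (0 6 3 7 9 5 10 11 8 1) = [6, 0, 2, 7, 4, 10, 3, 9, 1, 5, 11, 8]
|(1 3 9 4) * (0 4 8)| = 6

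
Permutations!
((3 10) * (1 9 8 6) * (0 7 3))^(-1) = (0 10 3 7)(1 6 8 9) = [10, 6, 2, 7, 4, 5, 8, 0, 9, 1, 3]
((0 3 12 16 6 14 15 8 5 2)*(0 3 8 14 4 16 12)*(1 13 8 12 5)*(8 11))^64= [3, 1, 5, 2, 16, 12, 4, 7, 8, 9, 10, 11, 0, 13, 14, 15, 6]= (0 3 2 5 12)(4 16 6)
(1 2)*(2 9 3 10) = (1 9 3 10 2) = [0, 9, 1, 10, 4, 5, 6, 7, 8, 3, 2]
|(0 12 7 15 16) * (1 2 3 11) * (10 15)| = 12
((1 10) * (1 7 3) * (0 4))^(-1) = (0 4)(1 3 7 10) = [4, 3, 2, 7, 0, 5, 6, 10, 8, 9, 1]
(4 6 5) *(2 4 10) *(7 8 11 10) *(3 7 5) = [0, 1, 4, 7, 6, 5, 3, 8, 11, 9, 2, 10] = (2 4 6 3 7 8 11 10)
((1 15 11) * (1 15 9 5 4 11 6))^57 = [0, 9, 2, 3, 11, 4, 1, 7, 8, 5, 10, 15, 12, 13, 14, 6] = (1 9 5 4 11 15 6)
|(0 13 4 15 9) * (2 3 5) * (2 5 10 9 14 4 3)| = 15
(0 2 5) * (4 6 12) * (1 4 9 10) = (0 2 5)(1 4 6 12 9 10) = [2, 4, 5, 3, 6, 0, 12, 7, 8, 10, 1, 11, 9]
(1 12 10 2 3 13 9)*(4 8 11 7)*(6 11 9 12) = (1 6 11 7 4 8 9)(2 3 13 12 10) = [0, 6, 3, 13, 8, 5, 11, 4, 9, 1, 2, 7, 10, 12]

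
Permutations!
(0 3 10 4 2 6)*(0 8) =(0 3 10 4 2 6 8) =[3, 1, 6, 10, 2, 5, 8, 7, 0, 9, 4]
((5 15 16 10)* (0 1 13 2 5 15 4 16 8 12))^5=(0 4 12 5 8 2 15 13 10 1 16)=[4, 16, 15, 3, 12, 8, 6, 7, 2, 9, 1, 11, 5, 10, 14, 13, 0]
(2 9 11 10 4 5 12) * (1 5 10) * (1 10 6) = [0, 5, 9, 3, 6, 12, 1, 7, 8, 11, 4, 10, 2] = (1 5 12 2 9 11 10 4 6)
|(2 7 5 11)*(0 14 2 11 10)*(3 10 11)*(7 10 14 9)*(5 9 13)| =|(0 13 5 11 3 14 2 10)(7 9)| =8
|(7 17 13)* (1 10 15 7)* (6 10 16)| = |(1 16 6 10 15 7 17 13)| = 8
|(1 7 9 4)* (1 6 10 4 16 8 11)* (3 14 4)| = 30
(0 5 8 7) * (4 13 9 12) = (0 5 8 7)(4 13 9 12) = [5, 1, 2, 3, 13, 8, 6, 0, 7, 12, 10, 11, 4, 9]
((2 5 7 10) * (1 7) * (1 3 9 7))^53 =(2 10 7 9 3 5) =[0, 1, 10, 5, 4, 2, 6, 9, 8, 3, 7]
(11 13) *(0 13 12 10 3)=[13, 1, 2, 0, 4, 5, 6, 7, 8, 9, 3, 12, 10, 11]=(0 13 11 12 10 3)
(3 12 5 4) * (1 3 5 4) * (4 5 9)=(1 3 12 5)(4 9)=[0, 3, 2, 12, 9, 1, 6, 7, 8, 4, 10, 11, 5]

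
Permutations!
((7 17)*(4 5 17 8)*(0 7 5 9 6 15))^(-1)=(0 15 6 9 4 8 7)(5 17)=[15, 1, 2, 3, 8, 17, 9, 0, 7, 4, 10, 11, 12, 13, 14, 6, 16, 5]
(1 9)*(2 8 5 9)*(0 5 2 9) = (0 5)(1 9)(2 8) = [5, 9, 8, 3, 4, 0, 6, 7, 2, 1]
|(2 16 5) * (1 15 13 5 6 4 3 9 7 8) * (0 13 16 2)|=9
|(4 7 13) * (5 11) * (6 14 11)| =|(4 7 13)(5 6 14 11)| =12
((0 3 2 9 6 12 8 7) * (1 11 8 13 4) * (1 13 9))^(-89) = [2, 8, 11, 1, 13, 5, 12, 3, 0, 6, 10, 7, 9, 4] = (0 2 11 7 3 1 8)(4 13)(6 12 9)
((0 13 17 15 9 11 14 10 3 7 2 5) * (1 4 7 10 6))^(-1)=[5, 6, 7, 10, 1, 2, 14, 4, 8, 15, 3, 9, 12, 0, 11, 17, 16, 13]=(0 5 2 7 4 1 6 14 11 9 15 17 13)(3 10)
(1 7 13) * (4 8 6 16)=[0, 7, 2, 3, 8, 5, 16, 13, 6, 9, 10, 11, 12, 1, 14, 15, 4]=(1 7 13)(4 8 6 16)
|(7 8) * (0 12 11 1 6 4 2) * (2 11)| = 12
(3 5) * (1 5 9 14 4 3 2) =(1 5 2)(3 9 14 4) =[0, 5, 1, 9, 3, 2, 6, 7, 8, 14, 10, 11, 12, 13, 4]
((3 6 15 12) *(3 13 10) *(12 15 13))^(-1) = (15)(3 10 13 6) = [0, 1, 2, 10, 4, 5, 3, 7, 8, 9, 13, 11, 12, 6, 14, 15]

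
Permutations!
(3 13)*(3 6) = (3 13 6) = [0, 1, 2, 13, 4, 5, 3, 7, 8, 9, 10, 11, 12, 6]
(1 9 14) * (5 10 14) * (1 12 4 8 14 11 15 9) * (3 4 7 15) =(3 4 8 14 12 7 15 9 5 10 11) =[0, 1, 2, 4, 8, 10, 6, 15, 14, 5, 11, 3, 7, 13, 12, 9]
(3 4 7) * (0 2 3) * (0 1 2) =(1 2 3 4 7) =[0, 2, 3, 4, 7, 5, 6, 1]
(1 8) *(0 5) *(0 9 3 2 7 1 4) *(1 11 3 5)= [1, 8, 7, 2, 0, 9, 6, 11, 4, 5, 10, 3]= (0 1 8 4)(2 7 11 3)(5 9)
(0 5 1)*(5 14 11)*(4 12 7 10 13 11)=(0 14 4 12 7 10 13 11 5 1)=[14, 0, 2, 3, 12, 1, 6, 10, 8, 9, 13, 5, 7, 11, 4]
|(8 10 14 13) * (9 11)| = 4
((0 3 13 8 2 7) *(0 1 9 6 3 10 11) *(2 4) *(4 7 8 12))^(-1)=(0 11 10)(1 7 8 2 4 12 13 3 6 9)=[11, 7, 4, 6, 12, 5, 9, 8, 2, 1, 0, 10, 13, 3]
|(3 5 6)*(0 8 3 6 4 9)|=6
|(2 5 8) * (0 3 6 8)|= |(0 3 6 8 2 5)|= 6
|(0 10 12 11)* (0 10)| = |(10 12 11)| = 3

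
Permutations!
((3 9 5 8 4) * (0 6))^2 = (3 5 4 9 8) = [0, 1, 2, 5, 9, 4, 6, 7, 3, 8]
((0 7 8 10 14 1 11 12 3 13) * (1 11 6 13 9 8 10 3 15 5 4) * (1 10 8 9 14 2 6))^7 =(0 15)(2 14)(3 10)(4 8)(5 7)(6 11)(12 13) =[15, 1, 14, 10, 8, 7, 11, 5, 4, 9, 3, 6, 13, 12, 2, 0]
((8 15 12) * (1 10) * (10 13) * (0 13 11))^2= (0 10 11 13 1)(8 12 15)= [10, 0, 2, 3, 4, 5, 6, 7, 12, 9, 11, 13, 15, 1, 14, 8]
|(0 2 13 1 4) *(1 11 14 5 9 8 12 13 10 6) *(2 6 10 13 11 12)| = |(0 6 1 4)(2 13 12 11 14 5 9 8)| = 8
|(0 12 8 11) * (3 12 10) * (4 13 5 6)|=|(0 10 3 12 8 11)(4 13 5 6)|=12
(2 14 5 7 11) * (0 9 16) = (0 9 16)(2 14 5 7 11) = [9, 1, 14, 3, 4, 7, 6, 11, 8, 16, 10, 2, 12, 13, 5, 15, 0]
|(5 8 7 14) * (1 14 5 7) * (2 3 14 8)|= |(1 8)(2 3 14 7 5)|= 10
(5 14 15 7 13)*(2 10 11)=(2 10 11)(5 14 15 7 13)=[0, 1, 10, 3, 4, 14, 6, 13, 8, 9, 11, 2, 12, 5, 15, 7]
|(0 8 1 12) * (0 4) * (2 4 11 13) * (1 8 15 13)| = |(0 15 13 2 4)(1 12 11)| = 15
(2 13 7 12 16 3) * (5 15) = (2 13 7 12 16 3)(5 15) = [0, 1, 13, 2, 4, 15, 6, 12, 8, 9, 10, 11, 16, 7, 14, 5, 3]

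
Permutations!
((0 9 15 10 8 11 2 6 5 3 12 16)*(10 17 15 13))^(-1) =(0 16 12 3 5 6 2 11 8 10 13 9)(15 17) =[16, 1, 11, 5, 4, 6, 2, 7, 10, 0, 13, 8, 3, 9, 14, 17, 12, 15]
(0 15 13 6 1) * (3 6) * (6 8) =[15, 0, 2, 8, 4, 5, 1, 7, 6, 9, 10, 11, 12, 3, 14, 13] =(0 15 13 3 8 6 1)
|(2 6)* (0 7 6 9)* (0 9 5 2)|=|(9)(0 7 6)(2 5)|=6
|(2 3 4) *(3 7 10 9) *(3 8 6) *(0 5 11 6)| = |(0 5 11 6 3 4 2 7 10 9 8)| = 11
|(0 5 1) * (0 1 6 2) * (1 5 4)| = 6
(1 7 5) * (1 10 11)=(1 7 5 10 11)=[0, 7, 2, 3, 4, 10, 6, 5, 8, 9, 11, 1]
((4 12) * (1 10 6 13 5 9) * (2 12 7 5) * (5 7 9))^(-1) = (1 9 4 12 2 13 6 10) = [0, 9, 13, 3, 12, 5, 10, 7, 8, 4, 1, 11, 2, 6]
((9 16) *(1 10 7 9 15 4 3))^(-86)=(1 7 16 4)(3 10 9 15)=[0, 7, 2, 10, 1, 5, 6, 16, 8, 15, 9, 11, 12, 13, 14, 3, 4]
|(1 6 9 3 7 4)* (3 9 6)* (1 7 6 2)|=4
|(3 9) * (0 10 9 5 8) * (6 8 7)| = |(0 10 9 3 5 7 6 8)| = 8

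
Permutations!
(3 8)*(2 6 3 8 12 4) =(2 6 3 12 4) =[0, 1, 6, 12, 2, 5, 3, 7, 8, 9, 10, 11, 4]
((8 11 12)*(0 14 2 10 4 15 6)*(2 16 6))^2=(0 16)(2 4)(6 14)(8 12 11)(10 15)=[16, 1, 4, 3, 2, 5, 14, 7, 12, 9, 15, 8, 11, 13, 6, 10, 0]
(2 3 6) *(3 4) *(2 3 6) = [0, 1, 4, 2, 6, 5, 3] = (2 4 6 3)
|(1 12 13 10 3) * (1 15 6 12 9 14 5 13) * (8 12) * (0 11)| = 22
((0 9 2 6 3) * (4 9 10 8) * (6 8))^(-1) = (0 3 6 10)(2 9 4 8) = [3, 1, 9, 6, 8, 5, 10, 7, 2, 4, 0]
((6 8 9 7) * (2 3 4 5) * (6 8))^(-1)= (2 5 4 3)(7 9 8)= [0, 1, 5, 2, 3, 4, 6, 9, 7, 8]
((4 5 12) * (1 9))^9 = (12)(1 9) = [0, 9, 2, 3, 4, 5, 6, 7, 8, 1, 10, 11, 12]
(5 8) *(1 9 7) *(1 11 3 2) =(1 9 7 11 3 2)(5 8) =[0, 9, 1, 2, 4, 8, 6, 11, 5, 7, 10, 3]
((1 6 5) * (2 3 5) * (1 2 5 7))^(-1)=(1 7 3 2 5 6)=[0, 7, 5, 2, 4, 6, 1, 3]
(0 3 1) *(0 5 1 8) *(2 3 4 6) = (0 4 6 2 3 8)(1 5) = [4, 5, 3, 8, 6, 1, 2, 7, 0]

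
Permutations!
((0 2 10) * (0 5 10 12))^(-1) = (0 12 2)(5 10) = [12, 1, 0, 3, 4, 10, 6, 7, 8, 9, 5, 11, 2]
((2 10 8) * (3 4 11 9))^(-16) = (11)(2 8 10) = [0, 1, 8, 3, 4, 5, 6, 7, 10, 9, 2, 11]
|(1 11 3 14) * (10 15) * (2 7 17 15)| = 20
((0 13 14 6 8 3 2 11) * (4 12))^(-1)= (0 11 2 3 8 6 14 13)(4 12)= [11, 1, 3, 8, 12, 5, 14, 7, 6, 9, 10, 2, 4, 0, 13]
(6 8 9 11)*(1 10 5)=(1 10 5)(6 8 9 11)=[0, 10, 2, 3, 4, 1, 8, 7, 9, 11, 5, 6]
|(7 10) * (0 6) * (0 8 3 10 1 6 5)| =6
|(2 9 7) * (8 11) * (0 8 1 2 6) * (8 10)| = |(0 10 8 11 1 2 9 7 6)| = 9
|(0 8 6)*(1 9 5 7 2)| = 15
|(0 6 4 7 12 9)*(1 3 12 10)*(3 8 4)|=|(0 6 3 12 9)(1 8 4 7 10)|=5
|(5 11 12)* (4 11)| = |(4 11 12 5)| = 4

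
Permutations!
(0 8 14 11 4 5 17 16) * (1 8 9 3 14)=(0 9 3 14 11 4 5 17 16)(1 8)=[9, 8, 2, 14, 5, 17, 6, 7, 1, 3, 10, 4, 12, 13, 11, 15, 0, 16]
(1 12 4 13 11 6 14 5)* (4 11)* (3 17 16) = (1 12 11 6 14 5)(3 17 16)(4 13) = [0, 12, 2, 17, 13, 1, 14, 7, 8, 9, 10, 6, 11, 4, 5, 15, 3, 16]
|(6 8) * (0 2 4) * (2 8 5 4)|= |(0 8 6 5 4)|= 5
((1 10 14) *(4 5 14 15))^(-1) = (1 14 5 4 15 10) = [0, 14, 2, 3, 15, 4, 6, 7, 8, 9, 1, 11, 12, 13, 5, 10]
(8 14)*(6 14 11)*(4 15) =(4 15)(6 14 8 11) =[0, 1, 2, 3, 15, 5, 14, 7, 11, 9, 10, 6, 12, 13, 8, 4]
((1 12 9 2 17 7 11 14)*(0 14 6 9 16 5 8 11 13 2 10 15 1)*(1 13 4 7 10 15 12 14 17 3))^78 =(0 1 2 15 6 8 16 10)(3 13 9 11 5 12 17 14) =[1, 2, 15, 13, 4, 12, 8, 7, 16, 11, 0, 5, 17, 9, 3, 6, 10, 14]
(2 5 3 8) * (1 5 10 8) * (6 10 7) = [0, 5, 7, 1, 4, 3, 10, 6, 2, 9, 8] = (1 5 3)(2 7 6 10 8)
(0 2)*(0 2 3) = (0 3) = [3, 1, 2, 0]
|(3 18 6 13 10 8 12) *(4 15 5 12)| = 10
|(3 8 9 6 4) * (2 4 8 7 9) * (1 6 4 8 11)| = 12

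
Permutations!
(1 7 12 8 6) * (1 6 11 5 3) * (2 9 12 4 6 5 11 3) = [0, 7, 9, 1, 6, 2, 5, 4, 3, 12, 10, 11, 8] = (1 7 4 6 5 2 9 12 8 3)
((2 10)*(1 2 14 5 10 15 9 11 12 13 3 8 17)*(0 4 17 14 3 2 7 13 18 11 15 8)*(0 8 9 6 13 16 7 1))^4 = (0 4 17)(2 13 6 15 9)(3 10 5 14 8)(11 12 18) = [4, 1, 13, 10, 17, 14, 15, 7, 3, 2, 5, 12, 18, 6, 8, 9, 16, 0, 11]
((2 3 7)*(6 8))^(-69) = (6 8) = [0, 1, 2, 3, 4, 5, 8, 7, 6]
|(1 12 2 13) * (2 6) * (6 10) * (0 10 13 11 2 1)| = 6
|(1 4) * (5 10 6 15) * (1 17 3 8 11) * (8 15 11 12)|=18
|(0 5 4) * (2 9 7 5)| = |(0 2 9 7 5 4)| = 6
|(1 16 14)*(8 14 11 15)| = |(1 16 11 15 8 14)| = 6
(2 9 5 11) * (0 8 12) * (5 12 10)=(0 8 10 5 11 2 9 12)=[8, 1, 9, 3, 4, 11, 6, 7, 10, 12, 5, 2, 0]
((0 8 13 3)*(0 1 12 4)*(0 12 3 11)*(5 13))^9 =(0 11 13 5 8)(1 3)(4 12) =[11, 3, 2, 1, 12, 8, 6, 7, 0, 9, 10, 13, 4, 5]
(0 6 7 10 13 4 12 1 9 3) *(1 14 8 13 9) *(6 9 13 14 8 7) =(0 9 3)(4 12 8 14 7 10 13) =[9, 1, 2, 0, 12, 5, 6, 10, 14, 3, 13, 11, 8, 4, 7]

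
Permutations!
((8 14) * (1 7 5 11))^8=(14)=[0, 1, 2, 3, 4, 5, 6, 7, 8, 9, 10, 11, 12, 13, 14]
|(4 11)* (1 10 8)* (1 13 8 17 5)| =|(1 10 17 5)(4 11)(8 13)| =4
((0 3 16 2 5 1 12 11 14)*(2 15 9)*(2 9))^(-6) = (0 2 11 16 1)(3 5 14 15 12) = [2, 0, 11, 5, 4, 14, 6, 7, 8, 9, 10, 16, 3, 13, 15, 12, 1]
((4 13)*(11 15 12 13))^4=[0, 1, 2, 3, 13, 5, 6, 7, 8, 9, 10, 4, 15, 12, 14, 11]=(4 13 12 15 11)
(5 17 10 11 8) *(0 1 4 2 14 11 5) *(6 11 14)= (0 1 4 2 6 11 8)(5 17 10)= [1, 4, 6, 3, 2, 17, 11, 7, 0, 9, 5, 8, 12, 13, 14, 15, 16, 10]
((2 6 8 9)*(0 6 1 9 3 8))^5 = (0 6)(1 2 9)(3 8) = [6, 2, 9, 8, 4, 5, 0, 7, 3, 1]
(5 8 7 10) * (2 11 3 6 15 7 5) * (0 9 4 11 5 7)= (0 9 4 11 3 6 15)(2 5 8 7 10)= [9, 1, 5, 6, 11, 8, 15, 10, 7, 4, 2, 3, 12, 13, 14, 0]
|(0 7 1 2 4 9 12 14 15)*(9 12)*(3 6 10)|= 24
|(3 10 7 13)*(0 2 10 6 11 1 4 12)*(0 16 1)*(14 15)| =8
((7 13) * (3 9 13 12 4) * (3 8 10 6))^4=(3 12 6 7 10 13 8 9 4)=[0, 1, 2, 12, 3, 5, 7, 10, 9, 4, 13, 11, 6, 8]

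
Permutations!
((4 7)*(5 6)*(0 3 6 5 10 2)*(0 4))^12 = (0 4 10 3 7 2 6) = [4, 1, 6, 7, 10, 5, 0, 2, 8, 9, 3]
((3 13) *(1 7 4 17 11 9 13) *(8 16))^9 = (1 7 4 17 11 9 13 3)(8 16) = [0, 7, 2, 1, 17, 5, 6, 4, 16, 13, 10, 9, 12, 3, 14, 15, 8, 11]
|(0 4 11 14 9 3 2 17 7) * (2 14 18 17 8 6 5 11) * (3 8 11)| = 42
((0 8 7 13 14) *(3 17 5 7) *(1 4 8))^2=(0 4 3 5 13)(1 8 17 7 14)=[4, 8, 2, 5, 3, 13, 6, 14, 17, 9, 10, 11, 12, 0, 1, 15, 16, 7]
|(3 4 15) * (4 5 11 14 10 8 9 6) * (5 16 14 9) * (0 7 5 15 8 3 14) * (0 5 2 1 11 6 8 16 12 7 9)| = |(0 9 8 15 14 10 3 12 7 2 1 11)(4 16 5 6)| = 12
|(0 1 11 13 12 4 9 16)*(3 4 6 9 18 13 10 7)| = |(0 1 11 10 7 3 4 18 13 12 6 9 16)| = 13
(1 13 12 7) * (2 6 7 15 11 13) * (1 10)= (1 2 6 7 10)(11 13 12 15)= [0, 2, 6, 3, 4, 5, 7, 10, 8, 9, 1, 13, 15, 12, 14, 11]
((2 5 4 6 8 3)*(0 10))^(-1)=[10, 1, 3, 8, 5, 2, 4, 7, 6, 9, 0]=(0 10)(2 3 8 6 4 5)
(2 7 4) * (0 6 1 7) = (0 6 1 7 4 2) = [6, 7, 0, 3, 2, 5, 1, 4]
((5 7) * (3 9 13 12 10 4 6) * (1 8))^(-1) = (1 8)(3 6 4 10 12 13 9)(5 7) = [0, 8, 2, 6, 10, 7, 4, 5, 1, 3, 12, 11, 13, 9]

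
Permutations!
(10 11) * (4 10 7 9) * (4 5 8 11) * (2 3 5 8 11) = (2 3 5 11 7 9 8)(4 10) = [0, 1, 3, 5, 10, 11, 6, 9, 2, 8, 4, 7]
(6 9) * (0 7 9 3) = [7, 1, 2, 0, 4, 5, 3, 9, 8, 6] = (0 7 9 6 3)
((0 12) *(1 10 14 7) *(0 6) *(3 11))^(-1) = [6, 7, 2, 11, 4, 5, 12, 14, 8, 9, 1, 3, 0, 13, 10] = (0 6 12)(1 7 14 10)(3 11)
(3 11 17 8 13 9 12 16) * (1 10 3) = [0, 10, 2, 11, 4, 5, 6, 7, 13, 12, 3, 17, 16, 9, 14, 15, 1, 8] = (1 10 3 11 17 8 13 9 12 16)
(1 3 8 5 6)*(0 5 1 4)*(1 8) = [5, 3, 2, 1, 0, 6, 4, 7, 8] = (8)(0 5 6 4)(1 3)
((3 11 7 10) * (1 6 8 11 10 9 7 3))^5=(1 10 3 11 8 6)(7 9)=[0, 10, 2, 11, 4, 5, 1, 9, 6, 7, 3, 8]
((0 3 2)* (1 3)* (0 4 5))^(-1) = [5, 0, 3, 1, 2, 4] = (0 5 4 2 3 1)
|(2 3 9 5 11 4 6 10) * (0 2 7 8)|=11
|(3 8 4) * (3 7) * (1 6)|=|(1 6)(3 8 4 7)|=4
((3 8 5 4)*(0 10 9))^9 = [0, 1, 2, 8, 3, 4, 6, 7, 5, 9, 10] = (10)(3 8 5 4)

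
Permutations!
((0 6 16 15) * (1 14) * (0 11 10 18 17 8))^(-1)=(0 8 17 18 10 11 15 16 6)(1 14)=[8, 14, 2, 3, 4, 5, 0, 7, 17, 9, 11, 15, 12, 13, 1, 16, 6, 18, 10]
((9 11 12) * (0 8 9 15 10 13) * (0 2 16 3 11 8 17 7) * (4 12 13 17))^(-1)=(0 7 17 10 15 12 4)(2 13 11 3 16)(8 9)=[7, 1, 13, 16, 0, 5, 6, 17, 9, 8, 15, 3, 4, 11, 14, 12, 2, 10]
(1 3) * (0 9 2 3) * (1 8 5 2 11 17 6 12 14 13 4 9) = (0 1)(2 3 8 5)(4 9 11 17 6 12 14 13) = [1, 0, 3, 8, 9, 2, 12, 7, 5, 11, 10, 17, 14, 4, 13, 15, 16, 6]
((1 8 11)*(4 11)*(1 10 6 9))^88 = [0, 10, 2, 3, 9, 5, 4, 7, 6, 11, 8, 1] = (1 10 8 6 4 9 11)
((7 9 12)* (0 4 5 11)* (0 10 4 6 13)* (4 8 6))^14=(0 6 10 5)(4 13 8 11)(7 12 9)=[6, 1, 2, 3, 13, 0, 10, 12, 11, 7, 5, 4, 9, 8]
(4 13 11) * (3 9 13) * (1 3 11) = [0, 3, 2, 9, 11, 5, 6, 7, 8, 13, 10, 4, 12, 1] = (1 3 9 13)(4 11)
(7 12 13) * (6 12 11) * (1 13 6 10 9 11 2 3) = (1 13 7 2 3)(6 12)(9 11 10) = [0, 13, 3, 1, 4, 5, 12, 2, 8, 11, 9, 10, 6, 7]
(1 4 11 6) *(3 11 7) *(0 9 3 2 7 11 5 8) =(0 9 3 5 8)(1 4 11 6)(2 7) =[9, 4, 7, 5, 11, 8, 1, 2, 0, 3, 10, 6]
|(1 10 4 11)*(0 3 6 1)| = 7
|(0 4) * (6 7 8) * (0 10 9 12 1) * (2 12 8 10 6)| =10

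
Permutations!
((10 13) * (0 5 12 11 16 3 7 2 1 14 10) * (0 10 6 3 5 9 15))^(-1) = (0 15 9)(1 2 7 3 6 14)(5 16 11 12)(10 13) = [15, 2, 7, 6, 4, 16, 14, 3, 8, 0, 13, 12, 5, 10, 1, 9, 11]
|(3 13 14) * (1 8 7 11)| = |(1 8 7 11)(3 13 14)| = 12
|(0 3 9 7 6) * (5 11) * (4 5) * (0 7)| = 6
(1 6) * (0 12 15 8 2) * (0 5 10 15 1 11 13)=[12, 6, 5, 3, 4, 10, 11, 7, 2, 9, 15, 13, 1, 0, 14, 8]=(0 12 1 6 11 13)(2 5 10 15 8)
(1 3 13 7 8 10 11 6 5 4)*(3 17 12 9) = [0, 17, 2, 13, 1, 4, 5, 8, 10, 3, 11, 6, 9, 7, 14, 15, 16, 12] = (1 17 12 9 3 13 7 8 10 11 6 5 4)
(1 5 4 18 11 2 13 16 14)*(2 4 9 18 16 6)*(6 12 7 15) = (1 5 9 18 11 4 16 14)(2 13 12 7 15 6) = [0, 5, 13, 3, 16, 9, 2, 15, 8, 18, 10, 4, 7, 12, 1, 6, 14, 17, 11]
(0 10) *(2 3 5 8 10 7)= (0 7 2 3 5 8 10)= [7, 1, 3, 5, 4, 8, 6, 2, 10, 9, 0]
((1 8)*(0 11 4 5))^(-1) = (0 5 4 11)(1 8) = [5, 8, 2, 3, 11, 4, 6, 7, 1, 9, 10, 0]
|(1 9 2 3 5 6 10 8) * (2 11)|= 9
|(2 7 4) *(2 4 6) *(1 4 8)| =|(1 4 8)(2 7 6)| =3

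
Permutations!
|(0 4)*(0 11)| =3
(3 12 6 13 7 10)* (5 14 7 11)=(3 12 6 13 11 5 14 7 10)=[0, 1, 2, 12, 4, 14, 13, 10, 8, 9, 3, 5, 6, 11, 7]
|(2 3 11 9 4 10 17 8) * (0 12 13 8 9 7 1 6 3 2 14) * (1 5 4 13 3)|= |(0 12 3 11 7 5 4 10 17 9 13 8 14)(1 6)|= 26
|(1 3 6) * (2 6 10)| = |(1 3 10 2 6)| = 5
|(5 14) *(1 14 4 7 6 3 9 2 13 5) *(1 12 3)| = 11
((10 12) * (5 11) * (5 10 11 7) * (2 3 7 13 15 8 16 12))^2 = (2 7 13 8 12 10 3 5 15 16 11) = [0, 1, 7, 5, 4, 15, 6, 13, 12, 9, 3, 2, 10, 8, 14, 16, 11]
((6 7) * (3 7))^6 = (7) = [0, 1, 2, 3, 4, 5, 6, 7]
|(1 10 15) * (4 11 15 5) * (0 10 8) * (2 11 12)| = |(0 10 5 4 12 2 11 15 1 8)| = 10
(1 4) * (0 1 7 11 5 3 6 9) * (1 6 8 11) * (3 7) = (0 6 9)(1 4 3 8 11 5 7) = [6, 4, 2, 8, 3, 7, 9, 1, 11, 0, 10, 5]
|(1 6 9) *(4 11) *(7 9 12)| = 10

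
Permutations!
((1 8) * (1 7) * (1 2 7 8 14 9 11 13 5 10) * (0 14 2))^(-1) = (0 7 2 1 10 5 13 11 9 14) = [7, 10, 1, 3, 4, 13, 6, 2, 8, 14, 5, 9, 12, 11, 0]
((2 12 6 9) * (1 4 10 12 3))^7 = (1 3 2 9 6 12 10 4) = [0, 3, 9, 2, 1, 5, 12, 7, 8, 6, 4, 11, 10]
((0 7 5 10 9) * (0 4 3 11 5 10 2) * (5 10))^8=(3 9 11 4 10)=[0, 1, 2, 9, 10, 5, 6, 7, 8, 11, 3, 4]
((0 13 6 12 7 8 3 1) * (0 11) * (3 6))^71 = (0 13 3 1 11)(6 8 7 12) = [13, 11, 2, 1, 4, 5, 8, 12, 7, 9, 10, 0, 6, 3]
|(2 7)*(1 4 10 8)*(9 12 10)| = |(1 4 9 12 10 8)(2 7)| = 6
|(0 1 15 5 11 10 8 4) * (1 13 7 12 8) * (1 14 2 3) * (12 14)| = |(0 13 7 14 2 3 1 15 5 11 10 12 8 4)| = 14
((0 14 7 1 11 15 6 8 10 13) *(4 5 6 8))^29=[7, 15, 2, 3, 6, 4, 5, 11, 13, 9, 0, 8, 12, 14, 1, 10]=(0 7 11 8 13 14 1 15 10)(4 6 5)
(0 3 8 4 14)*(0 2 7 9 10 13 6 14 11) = (0 3 8 4 11)(2 7 9 10 13 6 14) = [3, 1, 7, 8, 11, 5, 14, 9, 4, 10, 13, 0, 12, 6, 2]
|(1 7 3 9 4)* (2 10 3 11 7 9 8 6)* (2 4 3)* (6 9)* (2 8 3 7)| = 6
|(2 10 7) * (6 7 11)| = 5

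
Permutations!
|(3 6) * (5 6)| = 3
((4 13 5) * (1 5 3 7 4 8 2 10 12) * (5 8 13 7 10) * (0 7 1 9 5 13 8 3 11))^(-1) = (0 11 13 2 8 5 9 12 10 3 1 4 7) = [11, 4, 8, 1, 7, 9, 6, 0, 5, 12, 3, 13, 10, 2]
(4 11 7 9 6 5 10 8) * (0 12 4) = (0 12 4 11 7 9 6 5 10 8) = [12, 1, 2, 3, 11, 10, 5, 9, 0, 6, 8, 7, 4]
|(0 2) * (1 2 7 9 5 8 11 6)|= |(0 7 9 5 8 11 6 1 2)|= 9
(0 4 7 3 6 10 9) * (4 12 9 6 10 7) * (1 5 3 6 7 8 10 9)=(0 12 1 5 3 9)(6 8 10 7)=[12, 5, 2, 9, 4, 3, 8, 6, 10, 0, 7, 11, 1]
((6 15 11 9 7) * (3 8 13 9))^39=(3 11 15 6 7 9 13 8)=[0, 1, 2, 11, 4, 5, 7, 9, 3, 13, 10, 15, 12, 8, 14, 6]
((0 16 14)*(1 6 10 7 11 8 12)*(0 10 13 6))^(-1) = [1, 12, 2, 3, 4, 5, 13, 10, 11, 9, 14, 7, 8, 6, 16, 15, 0] = (0 1 12 8 11 7 10 14 16)(6 13)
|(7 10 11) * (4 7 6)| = 5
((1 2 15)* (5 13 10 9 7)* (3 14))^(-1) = (1 15 2)(3 14)(5 7 9 10 13) = [0, 15, 1, 14, 4, 7, 6, 9, 8, 10, 13, 11, 12, 5, 3, 2]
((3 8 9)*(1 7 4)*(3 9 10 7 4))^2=(3 10)(7 8)=[0, 1, 2, 10, 4, 5, 6, 8, 7, 9, 3]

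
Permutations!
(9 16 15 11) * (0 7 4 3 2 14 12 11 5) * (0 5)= [7, 1, 14, 2, 3, 5, 6, 4, 8, 16, 10, 9, 11, 13, 12, 0, 15]= (0 7 4 3 2 14 12 11 9 16 15)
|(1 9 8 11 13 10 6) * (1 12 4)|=9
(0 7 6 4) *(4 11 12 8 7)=(0 4)(6 11 12 8 7)=[4, 1, 2, 3, 0, 5, 11, 6, 7, 9, 10, 12, 8]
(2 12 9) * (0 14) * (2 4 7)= (0 14)(2 12 9 4 7)= [14, 1, 12, 3, 7, 5, 6, 2, 8, 4, 10, 11, 9, 13, 0]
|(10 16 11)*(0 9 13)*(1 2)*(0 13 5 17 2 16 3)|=10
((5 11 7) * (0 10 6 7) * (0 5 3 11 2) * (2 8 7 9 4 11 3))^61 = (0 10 6 9 4 11 5 8 7 2) = [10, 1, 0, 3, 11, 8, 9, 2, 7, 4, 6, 5]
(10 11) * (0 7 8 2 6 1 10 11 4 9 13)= (0 7 8 2 6 1 10 4 9 13)= [7, 10, 6, 3, 9, 5, 1, 8, 2, 13, 4, 11, 12, 0]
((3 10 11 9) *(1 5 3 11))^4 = (11) = [0, 1, 2, 3, 4, 5, 6, 7, 8, 9, 10, 11]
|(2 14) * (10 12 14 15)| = |(2 15 10 12 14)| = 5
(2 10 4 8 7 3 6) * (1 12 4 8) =(1 12 4)(2 10 8 7 3 6) =[0, 12, 10, 6, 1, 5, 2, 3, 7, 9, 8, 11, 4]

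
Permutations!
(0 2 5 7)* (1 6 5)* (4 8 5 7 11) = (0 2 1 6 7)(4 8 5 11) = [2, 6, 1, 3, 8, 11, 7, 0, 5, 9, 10, 4]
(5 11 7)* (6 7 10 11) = (5 6 7)(10 11) = [0, 1, 2, 3, 4, 6, 7, 5, 8, 9, 11, 10]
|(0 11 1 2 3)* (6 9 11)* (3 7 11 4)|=|(0 6 9 4 3)(1 2 7 11)|=20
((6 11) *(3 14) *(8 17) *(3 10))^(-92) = (17)(3 14 10) = [0, 1, 2, 14, 4, 5, 6, 7, 8, 9, 3, 11, 12, 13, 10, 15, 16, 17]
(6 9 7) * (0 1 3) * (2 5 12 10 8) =(0 1 3)(2 5 12 10 8)(6 9 7) =[1, 3, 5, 0, 4, 12, 9, 6, 2, 7, 8, 11, 10]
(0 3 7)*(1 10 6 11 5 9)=[3, 10, 2, 7, 4, 9, 11, 0, 8, 1, 6, 5]=(0 3 7)(1 10 6 11 5 9)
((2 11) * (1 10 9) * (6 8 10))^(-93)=(1 8 9 6 10)(2 11)=[0, 8, 11, 3, 4, 5, 10, 7, 9, 6, 1, 2]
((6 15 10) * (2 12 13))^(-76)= (2 13 12)(6 10 15)= [0, 1, 13, 3, 4, 5, 10, 7, 8, 9, 15, 11, 2, 12, 14, 6]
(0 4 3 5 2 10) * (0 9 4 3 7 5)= (0 3)(2 10 9 4 7 5)= [3, 1, 10, 0, 7, 2, 6, 5, 8, 4, 9]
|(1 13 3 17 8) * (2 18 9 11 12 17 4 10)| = |(1 13 3 4 10 2 18 9 11 12 17 8)| = 12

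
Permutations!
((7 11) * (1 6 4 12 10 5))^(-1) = (1 5 10 12 4 6)(7 11) = [0, 5, 2, 3, 6, 10, 1, 11, 8, 9, 12, 7, 4]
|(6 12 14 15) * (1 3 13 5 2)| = 20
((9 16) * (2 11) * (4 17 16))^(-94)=(4 16)(9 17)=[0, 1, 2, 3, 16, 5, 6, 7, 8, 17, 10, 11, 12, 13, 14, 15, 4, 9]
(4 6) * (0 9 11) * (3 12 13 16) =(0 9 11)(3 12 13 16)(4 6) =[9, 1, 2, 12, 6, 5, 4, 7, 8, 11, 10, 0, 13, 16, 14, 15, 3]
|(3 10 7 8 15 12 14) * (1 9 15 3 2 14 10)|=8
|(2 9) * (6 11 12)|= |(2 9)(6 11 12)|= 6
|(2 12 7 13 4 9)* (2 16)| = 7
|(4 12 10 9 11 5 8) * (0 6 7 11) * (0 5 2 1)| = 6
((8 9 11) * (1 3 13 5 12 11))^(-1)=[0, 9, 2, 1, 4, 13, 6, 7, 11, 8, 10, 12, 5, 3]=(1 9 8 11 12 5 13 3)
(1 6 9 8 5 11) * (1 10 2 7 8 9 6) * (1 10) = [0, 10, 7, 3, 4, 11, 6, 8, 5, 9, 2, 1] = (1 10 2 7 8 5 11)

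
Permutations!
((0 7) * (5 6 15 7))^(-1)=(0 7 15 6 5)=[7, 1, 2, 3, 4, 0, 5, 15, 8, 9, 10, 11, 12, 13, 14, 6]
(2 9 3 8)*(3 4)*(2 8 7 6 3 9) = [0, 1, 2, 7, 9, 5, 3, 6, 8, 4] = (3 7 6)(4 9)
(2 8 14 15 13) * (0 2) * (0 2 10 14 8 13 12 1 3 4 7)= (0 10 14 15 12 1 3 4 7)(2 13)= [10, 3, 13, 4, 7, 5, 6, 0, 8, 9, 14, 11, 1, 2, 15, 12]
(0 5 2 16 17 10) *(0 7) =[5, 1, 16, 3, 4, 2, 6, 0, 8, 9, 7, 11, 12, 13, 14, 15, 17, 10] =(0 5 2 16 17 10 7)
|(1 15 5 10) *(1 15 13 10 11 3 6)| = 8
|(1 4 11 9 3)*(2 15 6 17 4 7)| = 10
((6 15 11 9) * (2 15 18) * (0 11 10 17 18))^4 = [0, 1, 18, 3, 4, 5, 6, 7, 8, 9, 15, 11, 12, 13, 14, 2, 16, 10, 17] = (2 18 17 10 15)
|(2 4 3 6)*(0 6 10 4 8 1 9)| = |(0 6 2 8 1 9)(3 10 4)| = 6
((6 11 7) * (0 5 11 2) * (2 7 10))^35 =(11)(6 7) =[0, 1, 2, 3, 4, 5, 7, 6, 8, 9, 10, 11]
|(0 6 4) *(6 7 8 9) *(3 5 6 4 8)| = |(0 7 3 5 6 8 9 4)| = 8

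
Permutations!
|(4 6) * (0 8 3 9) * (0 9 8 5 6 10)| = |(0 5 6 4 10)(3 8)| = 10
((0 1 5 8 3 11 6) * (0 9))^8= (11)= [0, 1, 2, 3, 4, 5, 6, 7, 8, 9, 10, 11]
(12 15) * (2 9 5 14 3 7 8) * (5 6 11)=(2 9 6 11 5 14 3 7 8)(12 15)=[0, 1, 9, 7, 4, 14, 11, 8, 2, 6, 10, 5, 15, 13, 3, 12]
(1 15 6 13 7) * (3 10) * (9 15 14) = [0, 14, 2, 10, 4, 5, 13, 1, 8, 15, 3, 11, 12, 7, 9, 6] = (1 14 9 15 6 13 7)(3 10)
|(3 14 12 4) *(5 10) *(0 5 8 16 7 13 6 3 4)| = |(0 5 10 8 16 7 13 6 3 14 12)| = 11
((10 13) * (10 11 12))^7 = (10 12 11 13) = [0, 1, 2, 3, 4, 5, 6, 7, 8, 9, 12, 13, 11, 10]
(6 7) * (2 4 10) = (2 4 10)(6 7) = [0, 1, 4, 3, 10, 5, 7, 6, 8, 9, 2]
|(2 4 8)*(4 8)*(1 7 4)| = |(1 7 4)(2 8)| = 6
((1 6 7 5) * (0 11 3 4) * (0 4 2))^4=(11)=[0, 1, 2, 3, 4, 5, 6, 7, 8, 9, 10, 11]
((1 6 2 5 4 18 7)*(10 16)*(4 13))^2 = (1 2 13 18)(4 7 6 5) = [0, 2, 13, 3, 7, 4, 5, 6, 8, 9, 10, 11, 12, 18, 14, 15, 16, 17, 1]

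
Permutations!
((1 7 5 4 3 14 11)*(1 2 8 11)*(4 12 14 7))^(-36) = [0, 14, 2, 4, 1, 7, 6, 3, 8, 9, 10, 11, 5, 13, 12] = (1 14 12 5 7 3 4)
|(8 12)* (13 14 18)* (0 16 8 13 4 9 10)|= |(0 16 8 12 13 14 18 4 9 10)|= 10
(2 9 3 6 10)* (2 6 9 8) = (2 8)(3 9)(6 10) = [0, 1, 8, 9, 4, 5, 10, 7, 2, 3, 6]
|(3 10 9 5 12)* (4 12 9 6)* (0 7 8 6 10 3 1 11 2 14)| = |(0 7 8 6 4 12 1 11 2 14)(5 9)| = 10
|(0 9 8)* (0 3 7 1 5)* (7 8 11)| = 6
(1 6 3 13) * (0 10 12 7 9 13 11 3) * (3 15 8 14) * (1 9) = (0 10 12 7 1 6)(3 11 15 8 14)(9 13) = [10, 6, 2, 11, 4, 5, 0, 1, 14, 13, 12, 15, 7, 9, 3, 8]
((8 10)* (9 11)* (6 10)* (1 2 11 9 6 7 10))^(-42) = (1 11)(2 6) = [0, 11, 6, 3, 4, 5, 2, 7, 8, 9, 10, 1]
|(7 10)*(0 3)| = 2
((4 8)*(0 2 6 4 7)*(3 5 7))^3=(0 4 5 2 8 7 6 3)=[4, 1, 8, 0, 5, 2, 3, 6, 7]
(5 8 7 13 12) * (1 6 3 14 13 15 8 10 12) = [0, 6, 2, 14, 4, 10, 3, 15, 7, 9, 12, 11, 5, 1, 13, 8] = (1 6 3 14 13)(5 10 12)(7 15 8)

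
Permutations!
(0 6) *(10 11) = (0 6)(10 11) = [6, 1, 2, 3, 4, 5, 0, 7, 8, 9, 11, 10]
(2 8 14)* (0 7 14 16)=[7, 1, 8, 3, 4, 5, 6, 14, 16, 9, 10, 11, 12, 13, 2, 15, 0]=(0 7 14 2 8 16)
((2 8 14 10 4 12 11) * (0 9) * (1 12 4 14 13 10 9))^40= (14)= [0, 1, 2, 3, 4, 5, 6, 7, 8, 9, 10, 11, 12, 13, 14]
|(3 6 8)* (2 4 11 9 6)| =7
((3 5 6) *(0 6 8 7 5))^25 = (0 6 3)(5 8 7) = [6, 1, 2, 0, 4, 8, 3, 5, 7]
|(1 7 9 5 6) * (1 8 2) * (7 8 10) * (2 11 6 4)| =10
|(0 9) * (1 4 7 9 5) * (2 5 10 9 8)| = 6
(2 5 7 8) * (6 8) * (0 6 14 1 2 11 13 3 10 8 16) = (0 6 16)(1 2 5 7 14)(3 10 8 11 13) = [6, 2, 5, 10, 4, 7, 16, 14, 11, 9, 8, 13, 12, 3, 1, 15, 0]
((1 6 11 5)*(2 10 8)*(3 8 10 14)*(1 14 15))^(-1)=[0, 15, 8, 14, 4, 11, 1, 7, 3, 9, 10, 6, 12, 13, 5, 2]=(1 15 2 8 3 14 5 11 6)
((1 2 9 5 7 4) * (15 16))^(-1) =(1 4 7 5 9 2)(15 16) =[0, 4, 1, 3, 7, 9, 6, 5, 8, 2, 10, 11, 12, 13, 14, 16, 15]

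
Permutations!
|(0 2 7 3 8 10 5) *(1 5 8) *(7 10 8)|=7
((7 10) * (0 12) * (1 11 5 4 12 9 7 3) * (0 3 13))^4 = (0 13 10 7 9)(1 12 5)(3 4 11) = [13, 12, 2, 4, 11, 1, 6, 9, 8, 0, 7, 3, 5, 10]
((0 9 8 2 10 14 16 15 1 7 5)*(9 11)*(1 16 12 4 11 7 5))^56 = (16) = [0, 1, 2, 3, 4, 5, 6, 7, 8, 9, 10, 11, 12, 13, 14, 15, 16]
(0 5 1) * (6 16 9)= (0 5 1)(6 16 9)= [5, 0, 2, 3, 4, 1, 16, 7, 8, 6, 10, 11, 12, 13, 14, 15, 9]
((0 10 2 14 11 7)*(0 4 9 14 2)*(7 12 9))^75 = (0 10)(4 7)(9 12 11 14) = [10, 1, 2, 3, 7, 5, 6, 4, 8, 12, 0, 14, 11, 13, 9]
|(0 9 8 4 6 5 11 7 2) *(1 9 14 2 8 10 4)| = |(0 14 2)(1 9 10 4 6 5 11 7 8)| = 9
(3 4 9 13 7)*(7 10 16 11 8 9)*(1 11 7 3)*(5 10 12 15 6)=(1 11 8 9 13 12 15 6 5 10 16 7)(3 4)=[0, 11, 2, 4, 3, 10, 5, 1, 9, 13, 16, 8, 15, 12, 14, 6, 7]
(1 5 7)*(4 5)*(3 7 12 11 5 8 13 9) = (1 4 8 13 9 3 7)(5 12 11) = [0, 4, 2, 7, 8, 12, 6, 1, 13, 3, 10, 5, 11, 9]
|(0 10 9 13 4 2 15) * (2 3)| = |(0 10 9 13 4 3 2 15)| = 8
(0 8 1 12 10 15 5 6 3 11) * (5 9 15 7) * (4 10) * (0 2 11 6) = (0 8 1 12 4 10 7 5)(2 11)(3 6)(9 15) = [8, 12, 11, 6, 10, 0, 3, 5, 1, 15, 7, 2, 4, 13, 14, 9]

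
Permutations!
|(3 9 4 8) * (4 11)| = |(3 9 11 4 8)| = 5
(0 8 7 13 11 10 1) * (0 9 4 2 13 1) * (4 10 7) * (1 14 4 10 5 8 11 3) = [11, 9, 13, 1, 2, 8, 6, 14, 10, 5, 0, 7, 12, 3, 4] = (0 11 7 14 4 2 13 3 1 9 5 8 10)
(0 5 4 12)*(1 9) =(0 5 4 12)(1 9) =[5, 9, 2, 3, 12, 4, 6, 7, 8, 1, 10, 11, 0]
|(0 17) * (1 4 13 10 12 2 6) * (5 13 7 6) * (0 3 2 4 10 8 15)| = |(0 17 3 2 5 13 8 15)(1 10 12 4 7 6)| = 24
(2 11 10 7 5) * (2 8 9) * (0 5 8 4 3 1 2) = (0 5 4 3 1 2 11 10 7 8 9) = [5, 2, 11, 1, 3, 4, 6, 8, 9, 0, 7, 10]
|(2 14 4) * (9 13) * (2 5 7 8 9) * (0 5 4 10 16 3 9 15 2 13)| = |(0 5 7 8 15 2 14 10 16 3 9)| = 11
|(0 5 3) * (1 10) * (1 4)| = |(0 5 3)(1 10 4)| = 3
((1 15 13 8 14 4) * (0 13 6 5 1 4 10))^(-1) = (0 10 14 8 13)(1 5 6 15) = [10, 5, 2, 3, 4, 6, 15, 7, 13, 9, 14, 11, 12, 0, 8, 1]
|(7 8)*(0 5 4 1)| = |(0 5 4 1)(7 8)| = 4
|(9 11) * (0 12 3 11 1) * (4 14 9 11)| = 7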